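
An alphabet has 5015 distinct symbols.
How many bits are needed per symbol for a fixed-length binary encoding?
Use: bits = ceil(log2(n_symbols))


log2(5015) = 12.292
Bracket: 2^12 = 4096 < 5015 <= 2^13 = 8192
So ceil(log2(5015)) = 13

bits = ceil(log2(5015)) = ceil(12.292) = 13 bits


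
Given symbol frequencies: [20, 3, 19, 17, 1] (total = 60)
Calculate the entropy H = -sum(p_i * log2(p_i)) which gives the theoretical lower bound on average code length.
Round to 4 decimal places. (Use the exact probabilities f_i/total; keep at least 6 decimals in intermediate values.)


Per-symbol terms -p_i * log2(p_i) with p_i = f_i/60:
  p = 20/60 = 0.333333: log2(p) = -1.584963, -p*log2(p) = 0.528321
  p = 3/60 = 0.050000: log2(p) = -4.321928, -p*log2(p) = 0.216096
  p = 19/60 = 0.316667: log2(p) = -1.658963, -p*log2(p) = 0.525338
  p = 17/60 = 0.283333: log2(p) = -1.819428, -p*log2(p) = 0.515505
  p = 1/60 = 0.016667: log2(p) = -5.906891, -p*log2(p) = 0.098448
H = 0.528321 + 0.216096 + 0.525338 + 0.515505 + 0.098448 = 1.883708

H = 1.8837 bits/symbol


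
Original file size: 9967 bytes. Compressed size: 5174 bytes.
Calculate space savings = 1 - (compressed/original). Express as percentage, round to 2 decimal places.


ratio = compressed/original = 5174/9967 = 0.519113
savings = 1 - ratio = 1 - 0.519113 = 0.480887
as a percentage: 0.480887 * 100 = 48.09%

Space savings = 1 - 5174/9967 = 48.09%


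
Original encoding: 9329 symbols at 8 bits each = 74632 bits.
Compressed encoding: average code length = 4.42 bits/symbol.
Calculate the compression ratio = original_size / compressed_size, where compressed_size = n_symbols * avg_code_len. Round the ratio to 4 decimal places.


original_size = n_symbols * orig_bits = 9329 * 8 = 74632 bits
compressed_size = n_symbols * avg_code_len = 9329 * 4.42 = 41234.18 bits
ratio = original_size / compressed_size = 74632 / 41234.18 = 1.81

Compression ratio = 1.81


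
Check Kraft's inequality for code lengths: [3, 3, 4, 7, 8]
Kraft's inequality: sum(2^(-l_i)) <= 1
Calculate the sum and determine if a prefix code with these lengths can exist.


Sum = 2^(-3) + 2^(-3) + 2^(-4) + 2^(-7) + 2^(-8)
    = 0.125 + 0.125 + 0.0625 + 0.0078125 + 0.00390625
    = 83/256 = 0.32421875
Since 0.32421875 <= 1, Kraft's inequality IS satisfied.
A prefix code with these lengths CAN exist.

Kraft sum = 0.32421875. Satisfied.


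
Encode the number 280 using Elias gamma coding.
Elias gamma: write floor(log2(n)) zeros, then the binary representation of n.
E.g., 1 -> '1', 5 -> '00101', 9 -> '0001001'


num_bits = floor(log2(280)) + 1 = 9
leading_zeros = num_bits - 1 = 8
binary(280) = 100011000

Elias gamma(280) = '00000000' + '100011000' = 00000000100011000 (17 bits)


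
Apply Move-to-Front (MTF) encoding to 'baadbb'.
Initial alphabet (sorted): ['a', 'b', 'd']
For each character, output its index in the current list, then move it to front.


MTF encoding:
'b': index 1 in ['a', 'b', 'd'] -> ['b', 'a', 'd']
'a': index 1 in ['b', 'a', 'd'] -> ['a', 'b', 'd']
'a': index 0 in ['a', 'b', 'd'] -> ['a', 'b', 'd']
'd': index 2 in ['a', 'b', 'd'] -> ['d', 'a', 'b']
'b': index 2 in ['d', 'a', 'b'] -> ['b', 'd', 'a']
'b': index 0 in ['b', 'd', 'a'] -> ['b', 'd', 'a']


Output: [1, 1, 0, 2, 2, 0]


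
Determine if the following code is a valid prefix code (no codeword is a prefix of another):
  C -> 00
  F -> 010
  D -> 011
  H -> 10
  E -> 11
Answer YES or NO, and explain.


Checking each pair (does one codeword prefix another?):
  C='00' vs F='010': no prefix
  C='00' vs D='011': no prefix
  C='00' vs H='10': no prefix
  C='00' vs E='11': no prefix
  F='010' vs C='00': no prefix
  F='010' vs D='011': no prefix
  F='010' vs H='10': no prefix
  F='010' vs E='11': no prefix
  D='011' vs C='00': no prefix
  D='011' vs F='010': no prefix
  D='011' vs H='10': no prefix
  D='011' vs E='11': no prefix
  H='10' vs C='00': no prefix
  H='10' vs F='010': no prefix
  H='10' vs D='011': no prefix
  H='10' vs E='11': no prefix
  E='11' vs C='00': no prefix
  E='11' vs F='010': no prefix
  E='11' vs D='011': no prefix
  E='11' vs H='10': no prefix
No violation found over all pairs.

YES -- this is a valid prefix code. No codeword is a prefix of any other codeword.


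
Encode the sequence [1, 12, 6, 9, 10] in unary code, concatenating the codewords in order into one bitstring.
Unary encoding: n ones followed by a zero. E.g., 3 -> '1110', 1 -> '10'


Encode each number as n ones followed by a terminating 0:
  1 -> 10 (2 bits)
  12 -> 1111111111110 (13 bits)
  6 -> 1111110 (7 bits)
  9 -> 1111111110 (10 bits)
  10 -> 11111111110 (11 bits)
Total length = 2 + 13 + 7 + 10 + 11 = 43 bits.

Unary([1, 12, 6, 9, 10]) = 1011111111111101111110111111111011111111110 (43 bits)


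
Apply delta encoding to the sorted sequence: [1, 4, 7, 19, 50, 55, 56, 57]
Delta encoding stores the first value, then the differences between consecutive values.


First value: 1
Deltas:
  4 - 1 = 3
  7 - 4 = 3
  19 - 7 = 12
  50 - 19 = 31
  55 - 50 = 5
  56 - 55 = 1
  57 - 56 = 1


Delta encoded: [1, 3, 3, 12, 31, 5, 1, 1]


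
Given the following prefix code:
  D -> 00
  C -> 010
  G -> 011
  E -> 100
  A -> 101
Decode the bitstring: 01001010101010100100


Decoding step by step:
Bits 010 -> C
Bits 010 -> C
Bits 101 -> A
Bits 010 -> C
Bits 101 -> A
Bits 00 -> D
Bits 100 -> E


Decoded message: CCACADE


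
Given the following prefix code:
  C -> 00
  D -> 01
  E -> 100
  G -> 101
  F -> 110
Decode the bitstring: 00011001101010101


Decoding step by step:
Bits 00 -> C
Bits 01 -> D
Bits 100 -> E
Bits 110 -> F
Bits 101 -> G
Bits 01 -> D
Bits 01 -> D


Decoded message: CDEFGDD


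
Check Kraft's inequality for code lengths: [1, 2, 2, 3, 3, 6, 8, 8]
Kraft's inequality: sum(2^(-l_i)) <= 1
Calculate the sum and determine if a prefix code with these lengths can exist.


Sum = 2^(-1) + 2^(-2) + 2^(-2) + 2^(-3) + 2^(-3) + 2^(-6) + 2^(-8) + 2^(-8)
    = 0.5 + 0.25 + 0.25 + 0.125 + 0.125 + 0.015625 + 0.00390625 + 0.00390625
    = 326/256 = 1.2734375
Since 1.2734375 > 1, Kraft's inequality is NOT satisfied.
A prefix code with these lengths CANNOT exist.

Kraft sum = 1.2734375. Not satisfied.


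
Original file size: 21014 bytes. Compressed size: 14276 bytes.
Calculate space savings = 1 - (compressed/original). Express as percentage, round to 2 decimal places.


ratio = compressed/original = 14276/21014 = 0.679357
savings = 1 - ratio = 1 - 0.679357 = 0.320643
as a percentage: 0.320643 * 100 = 32.06%

Space savings = 1 - 14276/21014 = 32.06%


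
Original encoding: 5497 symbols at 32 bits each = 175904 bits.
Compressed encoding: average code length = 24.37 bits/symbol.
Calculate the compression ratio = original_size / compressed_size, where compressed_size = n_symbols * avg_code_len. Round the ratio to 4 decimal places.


original_size = n_symbols * orig_bits = 5497 * 32 = 175904 bits
compressed_size = n_symbols * avg_code_len = 5497 * 24.37 = 133961.89 bits
ratio = original_size / compressed_size = 175904 / 133961.89 = 1.3131

Compression ratio = 1.3131


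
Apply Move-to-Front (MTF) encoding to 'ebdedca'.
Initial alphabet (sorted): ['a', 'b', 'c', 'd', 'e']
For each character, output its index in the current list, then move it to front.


MTF encoding:
'e': index 4 in ['a', 'b', 'c', 'd', 'e'] -> ['e', 'a', 'b', 'c', 'd']
'b': index 2 in ['e', 'a', 'b', 'c', 'd'] -> ['b', 'e', 'a', 'c', 'd']
'd': index 4 in ['b', 'e', 'a', 'c', 'd'] -> ['d', 'b', 'e', 'a', 'c']
'e': index 2 in ['d', 'b', 'e', 'a', 'c'] -> ['e', 'd', 'b', 'a', 'c']
'd': index 1 in ['e', 'd', 'b', 'a', 'c'] -> ['d', 'e', 'b', 'a', 'c']
'c': index 4 in ['d', 'e', 'b', 'a', 'c'] -> ['c', 'd', 'e', 'b', 'a']
'a': index 4 in ['c', 'd', 'e', 'b', 'a'] -> ['a', 'c', 'd', 'e', 'b']


Output: [4, 2, 4, 2, 1, 4, 4]


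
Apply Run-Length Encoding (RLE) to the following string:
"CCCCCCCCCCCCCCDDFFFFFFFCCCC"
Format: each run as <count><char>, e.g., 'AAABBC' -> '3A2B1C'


Scanning runs left to right:
  i=0: run of 'C' x 14 -> '14C'
  i=14: run of 'D' x 2 -> '2D'
  i=16: run of 'F' x 7 -> '7F'
  i=23: run of 'C' x 4 -> '4C'

RLE = 14C2D7F4C


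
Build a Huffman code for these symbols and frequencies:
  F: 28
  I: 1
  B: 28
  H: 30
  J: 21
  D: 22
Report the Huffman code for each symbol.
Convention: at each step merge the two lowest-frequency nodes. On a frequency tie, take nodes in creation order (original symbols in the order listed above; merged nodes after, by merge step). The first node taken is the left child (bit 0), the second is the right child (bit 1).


Huffman tree construction:
Step 1: Merge I(1) + J(21) = 22
Step 2: Merge D(22) + (I+J)(22) = 44
Step 3: Merge F(28) + B(28) = 56
Step 4: Merge H(30) + (D+(I+J))(44) = 74
Step 5: Merge (F+B)(56) + (H+(D+(I+J)))(74) = 130
Read each symbol's code off the tree from the root (left child = 0, right child = 1).

Codes:
  F: 00 (length 2)
  I: 1110 (length 4)
  B: 01 (length 2)
  H: 10 (length 2)
  J: 1111 (length 4)
  D: 110 (length 3)
Average code length: 326/130 = 2.5077 bits/symbol


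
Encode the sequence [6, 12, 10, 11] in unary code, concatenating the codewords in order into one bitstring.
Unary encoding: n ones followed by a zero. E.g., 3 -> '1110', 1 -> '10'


Encode each number as n ones followed by a terminating 0:
  6 -> 1111110 (7 bits)
  12 -> 1111111111110 (13 bits)
  10 -> 11111111110 (11 bits)
  11 -> 111111111110 (12 bits)
Total length = 7 + 13 + 11 + 12 = 43 bits.

Unary([6, 12, 10, 11]) = 1111110111111111111011111111110111111111110 (43 bits)


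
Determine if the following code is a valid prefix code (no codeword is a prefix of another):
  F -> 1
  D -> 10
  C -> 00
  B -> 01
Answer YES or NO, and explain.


Checking each pair (does one codeword prefix another?):
  F='1' vs D='10': prefix -- VIOLATION

NO -- this is NOT a valid prefix code. F (1) is a prefix of D (10).


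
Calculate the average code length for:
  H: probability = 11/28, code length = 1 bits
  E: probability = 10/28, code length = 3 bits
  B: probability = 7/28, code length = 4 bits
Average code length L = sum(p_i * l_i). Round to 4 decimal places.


Weighted contributions p_i * l_i:
  H: (11/28) * 1 = 11/28
  E: (10/28) * 3 = 30/28
  B: (7/28) * 4 = 28/28
Sum = (11 + 30 + 28)/28 = 69/28

L = 69/28 = 2.4643 bits/symbol


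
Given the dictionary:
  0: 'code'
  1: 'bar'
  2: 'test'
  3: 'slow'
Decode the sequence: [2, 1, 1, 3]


Look up each index in the dictionary:
  2 -> 'test'
  1 -> 'bar'
  1 -> 'bar'
  3 -> 'slow'

Decoded: "test bar bar slow"


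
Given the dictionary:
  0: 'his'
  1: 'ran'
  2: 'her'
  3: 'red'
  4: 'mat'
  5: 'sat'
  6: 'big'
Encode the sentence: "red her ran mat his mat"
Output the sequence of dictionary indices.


Look up each word in the dictionary:
  'red' -> 3
  'her' -> 2
  'ran' -> 1
  'mat' -> 4
  'his' -> 0
  'mat' -> 4

Encoded: [3, 2, 1, 4, 0, 4]


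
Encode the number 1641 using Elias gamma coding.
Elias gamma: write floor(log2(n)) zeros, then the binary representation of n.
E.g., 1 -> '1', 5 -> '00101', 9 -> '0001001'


num_bits = floor(log2(1641)) + 1 = 11
leading_zeros = num_bits - 1 = 10
binary(1641) = 11001101001

Elias gamma(1641) = '0000000000' + '11001101001' = 000000000011001101001 (21 bits)


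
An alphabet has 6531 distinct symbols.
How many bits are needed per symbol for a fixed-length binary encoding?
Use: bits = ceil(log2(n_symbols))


log2(6531) = 12.6731
Bracket: 2^12 = 4096 < 6531 <= 2^13 = 8192
So ceil(log2(6531)) = 13

bits = ceil(log2(6531)) = ceil(12.6731) = 13 bits


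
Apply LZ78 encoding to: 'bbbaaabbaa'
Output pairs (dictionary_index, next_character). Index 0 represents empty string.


LZ78 encoding steps:
Dictionary: {0: ''}
Step 1: w='' (idx 0), next='b' -> output (0, 'b'), add 'b' as idx 1
Step 2: w='b' (idx 1), next='b' -> output (1, 'b'), add 'bb' as idx 2
Step 3: w='' (idx 0), next='a' -> output (0, 'a'), add 'a' as idx 3
Step 4: w='a' (idx 3), next='a' -> output (3, 'a'), add 'aa' as idx 4
Step 5: w='bb' (idx 2), next='a' -> output (2, 'a'), add 'bba' as idx 5
Step 6: w='a' (idx 3), end of input -> output (3, '')


Encoded: [(0, 'b'), (1, 'b'), (0, 'a'), (3, 'a'), (2, 'a'), (3, '')]


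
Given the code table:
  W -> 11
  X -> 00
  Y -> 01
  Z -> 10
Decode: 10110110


Decoding:
10 -> Z
11 -> W
01 -> Y
10 -> Z


Result: ZWYZ


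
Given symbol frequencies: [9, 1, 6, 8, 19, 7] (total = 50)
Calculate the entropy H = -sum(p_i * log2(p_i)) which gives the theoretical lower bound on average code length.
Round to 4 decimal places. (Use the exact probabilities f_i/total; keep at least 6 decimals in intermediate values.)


Per-symbol terms -p_i * log2(p_i) with p_i = f_i/50:
  p = 9/50 = 0.180000: log2(p) = -2.473931, -p*log2(p) = 0.445308
  p = 1/50 = 0.020000: log2(p) = -5.643856, -p*log2(p) = 0.112877
  p = 6/50 = 0.120000: log2(p) = -3.058894, -p*log2(p) = 0.367067
  p = 8/50 = 0.160000: log2(p) = -2.643856, -p*log2(p) = 0.423017
  p = 19/50 = 0.380000: log2(p) = -1.395929, -p*log2(p) = 0.530453
  p = 7/50 = 0.140000: log2(p) = -2.836501, -p*log2(p) = 0.397110
H = 0.445308 + 0.112877 + 0.367067 + 0.423017 + 0.530453 + 0.397110 = 2.275832

H = 2.2758 bits/symbol


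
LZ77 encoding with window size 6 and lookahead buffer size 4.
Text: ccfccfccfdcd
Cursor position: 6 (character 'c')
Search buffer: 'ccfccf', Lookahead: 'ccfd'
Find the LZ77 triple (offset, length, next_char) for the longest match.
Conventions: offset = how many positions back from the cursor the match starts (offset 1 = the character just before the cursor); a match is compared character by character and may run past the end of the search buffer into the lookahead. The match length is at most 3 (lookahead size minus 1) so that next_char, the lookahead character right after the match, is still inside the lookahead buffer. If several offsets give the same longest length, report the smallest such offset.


Try each offset into the search buffer:
  offset=1 (pos 5, char 'f'): match length 0
  offset=2 (pos 4, char 'c'): match length 1
  offset=3 (pos 3, char 'c'): match length 3
  offset=4 (pos 2, char 'f'): match length 0
  offset=5 (pos 1, char 'c'): match length 1
  offset=6 (pos 0, char 'c'): match length 3
Longest match has length 3, found at offsets 3, 6; take the smallest, offset 3.
next_char = character at position 6 + 3 = 9 -> 'd'

Best match: offset=3, length=3 (matching 'ccf' starting at position 3)
LZ77 triple: (3, 3, 'd')


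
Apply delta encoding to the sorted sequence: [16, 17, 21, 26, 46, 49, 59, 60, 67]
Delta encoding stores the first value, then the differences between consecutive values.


First value: 16
Deltas:
  17 - 16 = 1
  21 - 17 = 4
  26 - 21 = 5
  46 - 26 = 20
  49 - 46 = 3
  59 - 49 = 10
  60 - 59 = 1
  67 - 60 = 7


Delta encoded: [16, 1, 4, 5, 20, 3, 10, 1, 7]


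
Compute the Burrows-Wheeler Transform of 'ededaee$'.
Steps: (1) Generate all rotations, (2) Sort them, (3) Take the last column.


Rotations (sorted):
  0: $ededaee -> last char: e
  1: aee$eded -> last char: d
  2: daee$ede -> last char: e
  3: dedaee$e -> last char: e
  4: e$ededae -> last char: e
  5: edaee$ed -> last char: d
  6: ededaee$ -> last char: $
  7: ee$ededa -> last char: a


BWT = edeeed$a


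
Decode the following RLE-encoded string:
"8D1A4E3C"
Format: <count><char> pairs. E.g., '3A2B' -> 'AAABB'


Expanding each <count><char> pair:
  8D -> 'DDDDDDDD'
  1A -> 'A'
  4E -> 'EEEE'
  3C -> 'CCC'

Decoded = DDDDDDDDAEEEECCC


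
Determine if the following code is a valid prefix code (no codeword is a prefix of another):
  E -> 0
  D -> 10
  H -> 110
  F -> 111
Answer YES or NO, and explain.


Checking each pair (does one codeword prefix another?):
  E='0' vs D='10': no prefix
  E='0' vs H='110': no prefix
  E='0' vs F='111': no prefix
  D='10' vs E='0': no prefix
  D='10' vs H='110': no prefix
  D='10' vs F='111': no prefix
  H='110' vs E='0': no prefix
  H='110' vs D='10': no prefix
  H='110' vs F='111': no prefix
  F='111' vs E='0': no prefix
  F='111' vs D='10': no prefix
  F='111' vs H='110': no prefix
No violation found over all pairs.

YES -- this is a valid prefix code. No codeword is a prefix of any other codeword.


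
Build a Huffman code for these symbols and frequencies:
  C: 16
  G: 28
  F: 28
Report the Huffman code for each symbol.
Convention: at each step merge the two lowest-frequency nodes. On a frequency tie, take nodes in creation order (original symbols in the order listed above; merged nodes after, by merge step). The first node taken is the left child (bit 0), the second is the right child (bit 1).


Huffman tree construction:
Step 1: Merge C(16) + G(28) = 44
Step 2: Merge F(28) + (C+G)(44) = 72
Read each symbol's code off the tree from the root (left child = 0, right child = 1).

Codes:
  C: 10 (length 2)
  G: 11 (length 2)
  F: 0 (length 1)
Average code length: 116/72 = 1.6111 bits/symbol


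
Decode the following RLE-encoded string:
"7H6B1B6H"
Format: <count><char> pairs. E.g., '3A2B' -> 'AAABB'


Expanding each <count><char> pair:
  7H -> 'HHHHHHH'
  6B -> 'BBBBBB'
  1B -> 'B'
  6H -> 'HHHHHH'

Decoded = HHHHHHHBBBBBBBHHHHHH


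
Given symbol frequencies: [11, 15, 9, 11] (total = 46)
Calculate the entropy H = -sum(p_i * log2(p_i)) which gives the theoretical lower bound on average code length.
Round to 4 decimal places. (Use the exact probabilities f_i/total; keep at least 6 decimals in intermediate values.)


Per-symbol terms -p_i * log2(p_i) with p_i = f_i/46:
  p = 11/46 = 0.239130: log2(p) = -2.064130, -p*log2(p) = 0.493596
  p = 15/46 = 0.326087: log2(p) = -1.616671, -p*log2(p) = 0.527175
  p = 9/46 = 0.195652: log2(p) = -2.353637, -p*log2(p) = 0.460494
  p = 11/46 = 0.239130: log2(p) = -2.064130, -p*log2(p) = 0.493596
H = 0.493596 + 0.527175 + 0.460494 + 0.493596 = 1.974861

H = 1.9749 bits/symbol


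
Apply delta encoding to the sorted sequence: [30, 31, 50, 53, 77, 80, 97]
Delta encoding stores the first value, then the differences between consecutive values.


First value: 30
Deltas:
  31 - 30 = 1
  50 - 31 = 19
  53 - 50 = 3
  77 - 53 = 24
  80 - 77 = 3
  97 - 80 = 17


Delta encoded: [30, 1, 19, 3, 24, 3, 17]


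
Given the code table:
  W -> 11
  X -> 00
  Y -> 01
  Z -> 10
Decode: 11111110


Decoding:
11 -> W
11 -> W
11 -> W
10 -> Z


Result: WWWZ


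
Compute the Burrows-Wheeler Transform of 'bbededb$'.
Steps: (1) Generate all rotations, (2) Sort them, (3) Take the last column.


Rotations (sorted):
  0: $bbededb -> last char: b
  1: b$bbeded -> last char: d
  2: bbededb$ -> last char: $
  3: bededb$b -> last char: b
  4: db$bbede -> last char: e
  5: dedb$bbe -> last char: e
  6: edb$bbed -> last char: d
  7: ededb$bb -> last char: b


BWT = bd$beedb


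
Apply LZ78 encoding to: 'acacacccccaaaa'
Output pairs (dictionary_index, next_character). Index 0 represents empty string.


LZ78 encoding steps:
Dictionary: {0: ''}
Step 1: w='' (idx 0), next='a' -> output (0, 'a'), add 'a' as idx 1
Step 2: w='' (idx 0), next='c' -> output (0, 'c'), add 'c' as idx 2
Step 3: w='a' (idx 1), next='c' -> output (1, 'c'), add 'ac' as idx 3
Step 4: w='ac' (idx 3), next='c' -> output (3, 'c'), add 'acc' as idx 4
Step 5: w='c' (idx 2), next='c' -> output (2, 'c'), add 'cc' as idx 5
Step 6: w='c' (idx 2), next='a' -> output (2, 'a'), add 'ca' as idx 6
Step 7: w='a' (idx 1), next='a' -> output (1, 'a'), add 'aa' as idx 7
Step 8: w='a' (idx 1), end of input -> output (1, '')


Encoded: [(0, 'a'), (0, 'c'), (1, 'c'), (3, 'c'), (2, 'c'), (2, 'a'), (1, 'a'), (1, '')]


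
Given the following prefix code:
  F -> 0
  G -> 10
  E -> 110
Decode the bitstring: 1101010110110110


Decoding step by step:
Bits 110 -> E
Bits 10 -> G
Bits 10 -> G
Bits 110 -> E
Bits 110 -> E
Bits 110 -> E


Decoded message: EGGEEE


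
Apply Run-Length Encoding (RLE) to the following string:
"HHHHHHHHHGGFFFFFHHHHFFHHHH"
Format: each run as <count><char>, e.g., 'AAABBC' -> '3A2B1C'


Scanning runs left to right:
  i=0: run of 'H' x 9 -> '9H'
  i=9: run of 'G' x 2 -> '2G'
  i=11: run of 'F' x 5 -> '5F'
  i=16: run of 'H' x 4 -> '4H'
  i=20: run of 'F' x 2 -> '2F'
  i=22: run of 'H' x 4 -> '4H'

RLE = 9H2G5F4H2F4H


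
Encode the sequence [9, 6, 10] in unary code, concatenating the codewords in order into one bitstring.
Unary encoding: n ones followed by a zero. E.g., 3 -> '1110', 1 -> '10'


Encode each number as n ones followed by a terminating 0:
  9 -> 1111111110 (10 bits)
  6 -> 1111110 (7 bits)
  10 -> 11111111110 (11 bits)
Total length = 10 + 7 + 11 = 28 bits.

Unary([9, 6, 10]) = 1111111110111111011111111110 (28 bits)


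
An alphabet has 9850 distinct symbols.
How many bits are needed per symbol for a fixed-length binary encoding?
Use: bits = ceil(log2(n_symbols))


log2(9850) = 13.2659
Bracket: 2^13 = 8192 < 9850 <= 2^14 = 16384
So ceil(log2(9850)) = 14

bits = ceil(log2(9850)) = ceil(13.2659) = 14 bits


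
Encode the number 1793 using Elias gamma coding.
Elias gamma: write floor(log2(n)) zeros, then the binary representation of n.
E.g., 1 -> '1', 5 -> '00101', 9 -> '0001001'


num_bits = floor(log2(1793)) + 1 = 11
leading_zeros = num_bits - 1 = 10
binary(1793) = 11100000001

Elias gamma(1793) = '0000000000' + '11100000001' = 000000000011100000001 (21 bits)


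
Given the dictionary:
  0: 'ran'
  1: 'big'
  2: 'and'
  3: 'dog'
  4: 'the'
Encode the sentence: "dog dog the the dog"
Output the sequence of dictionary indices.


Look up each word in the dictionary:
  'dog' -> 3
  'dog' -> 3
  'the' -> 4
  'the' -> 4
  'dog' -> 3

Encoded: [3, 3, 4, 4, 3]


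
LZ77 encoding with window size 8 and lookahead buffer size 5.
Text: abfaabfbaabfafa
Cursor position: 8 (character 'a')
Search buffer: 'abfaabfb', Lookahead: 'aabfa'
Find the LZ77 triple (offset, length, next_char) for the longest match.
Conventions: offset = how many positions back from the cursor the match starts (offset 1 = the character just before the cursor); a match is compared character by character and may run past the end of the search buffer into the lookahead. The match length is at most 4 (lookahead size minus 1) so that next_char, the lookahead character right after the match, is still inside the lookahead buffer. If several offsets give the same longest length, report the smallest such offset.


Try each offset into the search buffer:
  offset=1 (pos 7, char 'b'): match length 0
  offset=2 (pos 6, char 'f'): match length 0
  offset=3 (pos 5, char 'b'): match length 0
  offset=4 (pos 4, char 'a'): match length 1
  offset=5 (pos 3, char 'a'): match length 4
  offset=6 (pos 2, char 'f'): match length 0
  offset=7 (pos 1, char 'b'): match length 0
  offset=8 (pos 0, char 'a'): match length 1
Longest match has length 4 at offset 5.
next_char = character at position 8 + 4 = 12 -> 'a'

Best match: offset=5, length=4 (matching 'aabf' starting at position 3)
LZ77 triple: (5, 4, 'a')


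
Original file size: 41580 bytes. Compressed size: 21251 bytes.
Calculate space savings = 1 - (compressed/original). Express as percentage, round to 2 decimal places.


ratio = compressed/original = 21251/41580 = 0.511087
savings = 1 - ratio = 1 - 0.511087 = 0.488913
as a percentage: 0.488913 * 100 = 48.89%

Space savings = 1 - 21251/41580 = 48.89%


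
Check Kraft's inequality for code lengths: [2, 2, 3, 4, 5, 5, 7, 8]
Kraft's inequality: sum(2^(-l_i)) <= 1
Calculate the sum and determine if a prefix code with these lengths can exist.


Sum = 2^(-2) + 2^(-2) + 2^(-3) + 2^(-4) + 2^(-5) + 2^(-5) + 2^(-7) + 2^(-8)
    = 0.25 + 0.25 + 0.125 + 0.0625 + 0.03125 + 0.03125 + 0.0078125 + 0.00390625
    = 195/256 = 0.76171875
Since 0.76171875 <= 1, Kraft's inequality IS satisfied.
A prefix code with these lengths CAN exist.

Kraft sum = 0.76171875. Satisfied.


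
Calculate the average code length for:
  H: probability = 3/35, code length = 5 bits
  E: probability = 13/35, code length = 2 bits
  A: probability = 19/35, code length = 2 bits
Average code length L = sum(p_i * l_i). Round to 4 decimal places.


Weighted contributions p_i * l_i:
  H: (3/35) * 5 = 15/35
  E: (13/35) * 2 = 26/35
  A: (19/35) * 2 = 38/35
Sum = (15 + 26 + 38)/35 = 79/35

L = 79/35 = 2.2571 bits/symbol


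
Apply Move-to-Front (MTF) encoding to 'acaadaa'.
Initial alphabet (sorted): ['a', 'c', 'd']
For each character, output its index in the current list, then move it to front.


MTF encoding:
'a': index 0 in ['a', 'c', 'd'] -> ['a', 'c', 'd']
'c': index 1 in ['a', 'c', 'd'] -> ['c', 'a', 'd']
'a': index 1 in ['c', 'a', 'd'] -> ['a', 'c', 'd']
'a': index 0 in ['a', 'c', 'd'] -> ['a', 'c', 'd']
'd': index 2 in ['a', 'c', 'd'] -> ['d', 'a', 'c']
'a': index 1 in ['d', 'a', 'c'] -> ['a', 'd', 'c']
'a': index 0 in ['a', 'd', 'c'] -> ['a', 'd', 'c']


Output: [0, 1, 1, 0, 2, 1, 0]


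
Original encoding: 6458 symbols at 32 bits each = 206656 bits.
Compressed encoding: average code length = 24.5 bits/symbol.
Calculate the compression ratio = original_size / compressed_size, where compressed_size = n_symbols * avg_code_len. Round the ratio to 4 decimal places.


original_size = n_symbols * orig_bits = 6458 * 32 = 206656 bits
compressed_size = n_symbols * avg_code_len = 6458 * 24.5 = 158221.0 bits
ratio = original_size / compressed_size = 206656 / 158221.0 = 1.3061

Compression ratio = 1.3061


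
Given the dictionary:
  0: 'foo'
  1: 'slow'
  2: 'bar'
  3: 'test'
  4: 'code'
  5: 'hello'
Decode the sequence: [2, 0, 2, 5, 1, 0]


Look up each index in the dictionary:
  2 -> 'bar'
  0 -> 'foo'
  2 -> 'bar'
  5 -> 'hello'
  1 -> 'slow'
  0 -> 'foo'

Decoded: "bar foo bar hello slow foo"


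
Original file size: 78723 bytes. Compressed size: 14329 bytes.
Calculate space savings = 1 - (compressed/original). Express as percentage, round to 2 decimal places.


ratio = compressed/original = 14329/78723 = 0.182018
savings = 1 - ratio = 1 - 0.182018 = 0.817982
as a percentage: 0.817982 * 100 = 81.8%

Space savings = 1 - 14329/78723 = 81.8%


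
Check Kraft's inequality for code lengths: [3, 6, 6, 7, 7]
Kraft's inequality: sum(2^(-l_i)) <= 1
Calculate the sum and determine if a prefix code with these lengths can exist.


Sum = 2^(-3) + 2^(-6) + 2^(-6) + 2^(-7) + 2^(-7)
    = 0.125 + 0.015625 + 0.015625 + 0.0078125 + 0.0078125
    = 22/128 = 0.171875
Since 0.171875 <= 1, Kraft's inequality IS satisfied.
A prefix code with these lengths CAN exist.

Kraft sum = 0.171875. Satisfied.


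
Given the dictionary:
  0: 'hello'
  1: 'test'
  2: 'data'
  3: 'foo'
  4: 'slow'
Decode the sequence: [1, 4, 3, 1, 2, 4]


Look up each index in the dictionary:
  1 -> 'test'
  4 -> 'slow'
  3 -> 'foo'
  1 -> 'test'
  2 -> 'data'
  4 -> 'slow'

Decoded: "test slow foo test data slow"


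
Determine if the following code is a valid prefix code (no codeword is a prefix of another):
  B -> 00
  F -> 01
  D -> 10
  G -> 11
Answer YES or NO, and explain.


Checking each pair (does one codeword prefix another?):
  B='00' vs F='01': no prefix
  B='00' vs D='10': no prefix
  B='00' vs G='11': no prefix
  F='01' vs B='00': no prefix
  F='01' vs D='10': no prefix
  F='01' vs G='11': no prefix
  D='10' vs B='00': no prefix
  D='10' vs F='01': no prefix
  D='10' vs G='11': no prefix
  G='11' vs B='00': no prefix
  G='11' vs F='01': no prefix
  G='11' vs D='10': no prefix
No violation found over all pairs.

YES -- this is a valid prefix code. No codeword is a prefix of any other codeword.


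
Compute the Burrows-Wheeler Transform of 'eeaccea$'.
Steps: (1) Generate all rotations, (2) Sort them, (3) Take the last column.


Rotations (sorted):
  0: $eeaccea -> last char: a
  1: a$eeacce -> last char: e
  2: accea$ee -> last char: e
  3: ccea$eea -> last char: a
  4: cea$eeac -> last char: c
  5: ea$eeacc -> last char: c
  6: eaccea$e -> last char: e
  7: eeaccea$ -> last char: $


BWT = aeeacce$


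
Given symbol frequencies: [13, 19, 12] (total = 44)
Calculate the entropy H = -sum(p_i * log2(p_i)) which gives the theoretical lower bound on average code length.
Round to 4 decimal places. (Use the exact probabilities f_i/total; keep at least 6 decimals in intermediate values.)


Per-symbol terms -p_i * log2(p_i) with p_i = f_i/44:
  p = 13/44 = 0.295455: log2(p) = -1.758992, -p*log2(p) = 0.519702
  p = 19/44 = 0.431818: log2(p) = -1.211504, -p*log2(p) = 0.523149
  p = 12/44 = 0.272727: log2(p) = -1.874469, -p*log2(p) = 0.511219
H = 0.519702 + 0.523149 + 0.511219 = 1.554070

H = 1.5541 bits/symbol


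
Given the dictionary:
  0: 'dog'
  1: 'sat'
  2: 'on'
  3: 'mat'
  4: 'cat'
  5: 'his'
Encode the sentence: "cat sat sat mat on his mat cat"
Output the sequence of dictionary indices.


Look up each word in the dictionary:
  'cat' -> 4
  'sat' -> 1
  'sat' -> 1
  'mat' -> 3
  'on' -> 2
  'his' -> 5
  'mat' -> 3
  'cat' -> 4

Encoded: [4, 1, 1, 3, 2, 5, 3, 4]


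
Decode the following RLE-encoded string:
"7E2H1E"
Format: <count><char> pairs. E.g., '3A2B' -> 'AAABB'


Expanding each <count><char> pair:
  7E -> 'EEEEEEE'
  2H -> 'HH'
  1E -> 'E'

Decoded = EEEEEEEHHE


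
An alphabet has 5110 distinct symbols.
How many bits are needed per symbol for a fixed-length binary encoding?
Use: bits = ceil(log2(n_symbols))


log2(5110) = 12.3191
Bracket: 2^12 = 4096 < 5110 <= 2^13 = 8192
So ceil(log2(5110)) = 13

bits = ceil(log2(5110)) = ceil(12.3191) = 13 bits


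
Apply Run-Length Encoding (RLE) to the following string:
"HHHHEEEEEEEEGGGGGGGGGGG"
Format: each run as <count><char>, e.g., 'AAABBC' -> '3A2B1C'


Scanning runs left to right:
  i=0: run of 'H' x 4 -> '4H'
  i=4: run of 'E' x 8 -> '8E'
  i=12: run of 'G' x 11 -> '11G'

RLE = 4H8E11G


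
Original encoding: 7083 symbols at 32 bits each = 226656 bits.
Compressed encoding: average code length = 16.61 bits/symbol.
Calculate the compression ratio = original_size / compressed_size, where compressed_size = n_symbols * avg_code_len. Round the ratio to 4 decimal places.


original_size = n_symbols * orig_bits = 7083 * 32 = 226656 bits
compressed_size = n_symbols * avg_code_len = 7083 * 16.61 = 117648.63 bits
ratio = original_size / compressed_size = 226656 / 117648.63 = 1.9266

Compression ratio = 1.9266


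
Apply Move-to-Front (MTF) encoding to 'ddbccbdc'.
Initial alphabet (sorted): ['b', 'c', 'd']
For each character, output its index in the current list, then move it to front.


MTF encoding:
'd': index 2 in ['b', 'c', 'd'] -> ['d', 'b', 'c']
'd': index 0 in ['d', 'b', 'c'] -> ['d', 'b', 'c']
'b': index 1 in ['d', 'b', 'c'] -> ['b', 'd', 'c']
'c': index 2 in ['b', 'd', 'c'] -> ['c', 'b', 'd']
'c': index 0 in ['c', 'b', 'd'] -> ['c', 'b', 'd']
'b': index 1 in ['c', 'b', 'd'] -> ['b', 'c', 'd']
'd': index 2 in ['b', 'c', 'd'] -> ['d', 'b', 'c']
'c': index 2 in ['d', 'b', 'c'] -> ['c', 'd', 'b']


Output: [2, 0, 1, 2, 0, 1, 2, 2]


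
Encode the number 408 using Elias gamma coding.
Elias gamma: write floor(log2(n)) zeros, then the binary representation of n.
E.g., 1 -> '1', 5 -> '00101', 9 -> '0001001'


num_bits = floor(log2(408)) + 1 = 9
leading_zeros = num_bits - 1 = 8
binary(408) = 110011000

Elias gamma(408) = '00000000' + '110011000' = 00000000110011000 (17 bits)


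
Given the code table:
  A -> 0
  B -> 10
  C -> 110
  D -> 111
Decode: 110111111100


Decoding:
110 -> C
111 -> D
111 -> D
10 -> B
0 -> A


Result: CDDBA


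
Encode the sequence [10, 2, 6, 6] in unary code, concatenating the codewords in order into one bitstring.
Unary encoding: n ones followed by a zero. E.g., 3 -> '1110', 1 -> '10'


Encode each number as n ones followed by a terminating 0:
  10 -> 11111111110 (11 bits)
  2 -> 110 (3 bits)
  6 -> 1111110 (7 bits)
  6 -> 1111110 (7 bits)
Total length = 11 + 3 + 7 + 7 = 28 bits.

Unary([10, 2, 6, 6]) = 1111111111011011111101111110 (28 bits)


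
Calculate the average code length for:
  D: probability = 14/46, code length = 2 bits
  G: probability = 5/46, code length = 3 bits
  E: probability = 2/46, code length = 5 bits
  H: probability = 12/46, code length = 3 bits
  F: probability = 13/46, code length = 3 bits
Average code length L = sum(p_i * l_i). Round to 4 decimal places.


Weighted contributions p_i * l_i:
  D: (14/46) * 2 = 28/46
  G: (5/46) * 3 = 15/46
  E: (2/46) * 5 = 10/46
  H: (12/46) * 3 = 36/46
  F: (13/46) * 3 = 39/46
Sum = (28 + 15 + 10 + 36 + 39)/46 = 128/46

L = 128/46 = 2.7826 bits/symbol


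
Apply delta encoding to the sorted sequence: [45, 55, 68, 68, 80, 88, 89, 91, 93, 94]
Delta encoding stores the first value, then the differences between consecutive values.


First value: 45
Deltas:
  55 - 45 = 10
  68 - 55 = 13
  68 - 68 = 0
  80 - 68 = 12
  88 - 80 = 8
  89 - 88 = 1
  91 - 89 = 2
  93 - 91 = 2
  94 - 93 = 1


Delta encoded: [45, 10, 13, 0, 12, 8, 1, 2, 2, 1]


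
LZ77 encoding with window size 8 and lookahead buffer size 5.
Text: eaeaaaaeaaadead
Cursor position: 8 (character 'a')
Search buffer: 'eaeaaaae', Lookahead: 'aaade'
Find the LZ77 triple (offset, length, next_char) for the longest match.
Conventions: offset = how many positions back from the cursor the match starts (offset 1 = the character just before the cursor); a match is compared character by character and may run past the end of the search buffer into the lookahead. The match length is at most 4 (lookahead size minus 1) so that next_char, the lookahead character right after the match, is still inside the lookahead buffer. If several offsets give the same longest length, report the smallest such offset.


Try each offset into the search buffer:
  offset=1 (pos 7, char 'e'): match length 0
  offset=2 (pos 6, char 'a'): match length 1
  offset=3 (pos 5, char 'a'): match length 2
  offset=4 (pos 4, char 'a'): match length 3
  offset=5 (pos 3, char 'a'): match length 3
  offset=6 (pos 2, char 'e'): match length 0
  offset=7 (pos 1, char 'a'): match length 1
  offset=8 (pos 0, char 'e'): match length 0
Longest match has length 3, found at offsets 4, 5; take the smallest, offset 4.
next_char = character at position 8 + 3 = 11 -> 'd'

Best match: offset=4, length=3 (matching 'aaa' starting at position 4)
LZ77 triple: (4, 3, 'd')


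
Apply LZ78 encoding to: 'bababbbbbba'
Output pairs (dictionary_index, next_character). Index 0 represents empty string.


LZ78 encoding steps:
Dictionary: {0: ''}
Step 1: w='' (idx 0), next='b' -> output (0, 'b'), add 'b' as idx 1
Step 2: w='' (idx 0), next='a' -> output (0, 'a'), add 'a' as idx 2
Step 3: w='b' (idx 1), next='a' -> output (1, 'a'), add 'ba' as idx 3
Step 4: w='b' (idx 1), next='b' -> output (1, 'b'), add 'bb' as idx 4
Step 5: w='bb' (idx 4), next='b' -> output (4, 'b'), add 'bbb' as idx 5
Step 6: w='ba' (idx 3), end of input -> output (3, '')


Encoded: [(0, 'b'), (0, 'a'), (1, 'a'), (1, 'b'), (4, 'b'), (3, '')]


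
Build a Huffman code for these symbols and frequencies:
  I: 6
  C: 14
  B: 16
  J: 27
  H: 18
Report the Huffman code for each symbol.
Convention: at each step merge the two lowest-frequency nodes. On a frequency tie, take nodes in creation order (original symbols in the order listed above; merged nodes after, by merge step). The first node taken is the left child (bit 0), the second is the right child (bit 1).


Huffman tree construction:
Step 1: Merge I(6) + C(14) = 20
Step 2: Merge B(16) + H(18) = 34
Step 3: Merge (I+C)(20) + J(27) = 47
Step 4: Merge (B+H)(34) + ((I+C)+J)(47) = 81
Read each symbol's code off the tree from the root (left child = 0, right child = 1).

Codes:
  I: 100 (length 3)
  C: 101 (length 3)
  B: 00 (length 2)
  J: 11 (length 2)
  H: 01 (length 2)
Average code length: 182/81 = 2.2469 bits/symbol


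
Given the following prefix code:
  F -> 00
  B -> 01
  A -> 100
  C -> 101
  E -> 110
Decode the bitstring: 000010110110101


Decoding step by step:
Bits 00 -> F
Bits 00 -> F
Bits 101 -> C
Bits 101 -> C
Bits 101 -> C
Bits 01 -> B


Decoded message: FFCCCB


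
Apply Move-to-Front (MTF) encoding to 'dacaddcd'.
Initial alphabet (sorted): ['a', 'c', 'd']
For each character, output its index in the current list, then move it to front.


MTF encoding:
'd': index 2 in ['a', 'c', 'd'] -> ['d', 'a', 'c']
'a': index 1 in ['d', 'a', 'c'] -> ['a', 'd', 'c']
'c': index 2 in ['a', 'd', 'c'] -> ['c', 'a', 'd']
'a': index 1 in ['c', 'a', 'd'] -> ['a', 'c', 'd']
'd': index 2 in ['a', 'c', 'd'] -> ['d', 'a', 'c']
'd': index 0 in ['d', 'a', 'c'] -> ['d', 'a', 'c']
'c': index 2 in ['d', 'a', 'c'] -> ['c', 'd', 'a']
'd': index 1 in ['c', 'd', 'a'] -> ['d', 'c', 'a']


Output: [2, 1, 2, 1, 2, 0, 2, 1]


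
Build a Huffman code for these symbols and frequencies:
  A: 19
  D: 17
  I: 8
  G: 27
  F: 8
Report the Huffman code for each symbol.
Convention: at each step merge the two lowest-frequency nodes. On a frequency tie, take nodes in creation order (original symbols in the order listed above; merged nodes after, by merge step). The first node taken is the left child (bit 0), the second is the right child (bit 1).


Huffman tree construction:
Step 1: Merge I(8) + F(8) = 16
Step 2: Merge (I+F)(16) + D(17) = 33
Step 3: Merge A(19) + G(27) = 46
Step 4: Merge ((I+F)+D)(33) + (A+G)(46) = 79
Read each symbol's code off the tree from the root (left child = 0, right child = 1).

Codes:
  A: 10 (length 2)
  D: 01 (length 2)
  I: 000 (length 3)
  G: 11 (length 2)
  F: 001 (length 3)
Average code length: 174/79 = 2.2025 bits/symbol


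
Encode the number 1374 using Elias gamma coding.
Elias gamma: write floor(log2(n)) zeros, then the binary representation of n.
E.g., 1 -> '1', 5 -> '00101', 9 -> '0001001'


num_bits = floor(log2(1374)) + 1 = 11
leading_zeros = num_bits - 1 = 10
binary(1374) = 10101011110

Elias gamma(1374) = '0000000000' + '10101011110' = 000000000010101011110 (21 bits)


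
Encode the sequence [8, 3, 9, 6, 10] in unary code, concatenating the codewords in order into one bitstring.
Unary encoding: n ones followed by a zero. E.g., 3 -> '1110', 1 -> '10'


Encode each number as n ones followed by a terminating 0:
  8 -> 111111110 (9 bits)
  3 -> 1110 (4 bits)
  9 -> 1111111110 (10 bits)
  6 -> 1111110 (7 bits)
  10 -> 11111111110 (11 bits)
Total length = 9 + 4 + 10 + 7 + 11 = 41 bits.

Unary([8, 3, 9, 6, 10]) = 11111111011101111111110111111011111111110 (41 bits)


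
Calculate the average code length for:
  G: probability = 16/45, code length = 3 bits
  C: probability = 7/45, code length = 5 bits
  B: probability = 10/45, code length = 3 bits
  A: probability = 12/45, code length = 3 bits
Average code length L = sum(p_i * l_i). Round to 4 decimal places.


Weighted contributions p_i * l_i:
  G: (16/45) * 3 = 48/45
  C: (7/45) * 5 = 35/45
  B: (10/45) * 3 = 30/45
  A: (12/45) * 3 = 36/45
Sum = (48 + 35 + 30 + 36)/45 = 149/45

L = 149/45 = 3.3111 bits/symbol


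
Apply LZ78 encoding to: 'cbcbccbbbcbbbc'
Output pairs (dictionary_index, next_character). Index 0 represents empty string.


LZ78 encoding steps:
Dictionary: {0: ''}
Step 1: w='' (idx 0), next='c' -> output (0, 'c'), add 'c' as idx 1
Step 2: w='' (idx 0), next='b' -> output (0, 'b'), add 'b' as idx 2
Step 3: w='c' (idx 1), next='b' -> output (1, 'b'), add 'cb' as idx 3
Step 4: w='c' (idx 1), next='c' -> output (1, 'c'), add 'cc' as idx 4
Step 5: w='b' (idx 2), next='b' -> output (2, 'b'), add 'bb' as idx 5
Step 6: w='b' (idx 2), next='c' -> output (2, 'c'), add 'bc' as idx 6
Step 7: w='bb' (idx 5), next='b' -> output (5, 'b'), add 'bbb' as idx 7
Step 8: w='c' (idx 1), end of input -> output (1, '')


Encoded: [(0, 'c'), (0, 'b'), (1, 'b'), (1, 'c'), (2, 'b'), (2, 'c'), (5, 'b'), (1, '')]


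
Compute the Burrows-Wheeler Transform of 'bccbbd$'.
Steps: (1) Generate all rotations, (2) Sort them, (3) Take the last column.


Rotations (sorted):
  0: $bccbbd -> last char: d
  1: bbd$bcc -> last char: c
  2: bccbbd$ -> last char: $
  3: bd$bccb -> last char: b
  4: cbbd$bc -> last char: c
  5: ccbbd$b -> last char: b
  6: d$bccbb -> last char: b


BWT = dc$bcbb


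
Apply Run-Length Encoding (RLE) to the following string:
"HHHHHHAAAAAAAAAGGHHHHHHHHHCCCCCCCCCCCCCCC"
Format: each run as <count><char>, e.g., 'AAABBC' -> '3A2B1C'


Scanning runs left to right:
  i=0: run of 'H' x 6 -> '6H'
  i=6: run of 'A' x 9 -> '9A'
  i=15: run of 'G' x 2 -> '2G'
  i=17: run of 'H' x 9 -> '9H'
  i=26: run of 'C' x 15 -> '15C'

RLE = 6H9A2G9H15C
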